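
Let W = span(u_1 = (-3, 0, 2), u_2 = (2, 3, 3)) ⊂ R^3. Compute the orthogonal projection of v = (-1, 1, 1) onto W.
proj_W(v) = (-113/143, 6/11, 188/143)

Set up U = [u_1 | ... | u_2] ∈ R^(3×2). The projector onto W = col(U) is P = U (U^T U)^(-1) U^T.
Compute U^T U =
  [13, 0]
  [0, 22],
and U^T v = (5, 4).
Solve U^T U · c = U^T v for the coefficients: c = (5/13, 2/11). The projection is proj_W(v) = U c.
Check: (v - proj_W(v)) · u_1 = 0  (should be 0).
Check: (v - proj_W(v)) · u_2 = 0  (should be 0).
Result: proj_W(v) = (-113/143, 6/11, 188/143).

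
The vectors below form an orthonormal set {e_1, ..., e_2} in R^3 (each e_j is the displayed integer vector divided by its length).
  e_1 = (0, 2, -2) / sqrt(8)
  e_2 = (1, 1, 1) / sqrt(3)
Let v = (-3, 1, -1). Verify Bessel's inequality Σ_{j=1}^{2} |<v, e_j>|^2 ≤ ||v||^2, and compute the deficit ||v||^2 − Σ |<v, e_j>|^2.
Σ |<v, e_j>|^2 = 5; ||v||^2 = 11; deficit = 6

Write each e_j = u_j / sqrt(<u_j, u_j>) where u_j is the displayed integer vector. Then <v, e_j> = <v, u_j> / sqrt(<u_j, u_j>), so |<v, e_j>|^2 = <v, u_j>^2 / <u_j, u_j>.
Coefficients: <v, e_1> = 4/sqrt(8), <v, e_2> = -3/sqrt(3).
Square and sum: Σ |<v, e_j>|^2 = 5.
Compute ||v||^2 = v·v = 11.
Deficit = 11 − 5 = 6 ≥ 0, confirming Bessel's inequality. (The deficit equals ||v − Σ <v,e_j> e_j||^2, the squared distance from v to span{e_j}.)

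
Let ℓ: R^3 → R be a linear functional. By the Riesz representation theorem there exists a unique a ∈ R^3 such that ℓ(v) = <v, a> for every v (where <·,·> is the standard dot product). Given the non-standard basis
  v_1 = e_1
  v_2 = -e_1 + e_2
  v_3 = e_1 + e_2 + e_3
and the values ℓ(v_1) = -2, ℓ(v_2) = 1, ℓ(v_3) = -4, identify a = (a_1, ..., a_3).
a = (-2, -1, -1)

Write a = (a_1, ..., a_3) in the standard basis. For each basis vector v_i, ℓ(v_i) = <v_i, a> is a linear equation in the a_j's. Collect the n equations into a matrix system V a = ℓ, where row i of V is v_i (expressed in the standard basis). Since V is invertible (lower-triangular with 1s on the diagonal, up to permutation), solve by back-substitution:
  V =
[[1, 0, 0],
 [-1, 1, 0],
 [1, 1, 1]]
  V a = (-2, 1, -4)
Solving gives a = (-2, -1, -1).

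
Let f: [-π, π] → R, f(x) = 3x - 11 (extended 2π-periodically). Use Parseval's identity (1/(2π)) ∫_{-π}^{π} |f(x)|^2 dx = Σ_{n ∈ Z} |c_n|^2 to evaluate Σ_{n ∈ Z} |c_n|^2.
Σ |c_n|^2 = 3π^2 + 121

Expand and integrate term by term over [-π, π]:
  ∫ (3x)^2 dx = 9·(2π^3/3); ∫ 2·3·(-11)·x dx = 0 (odd integrand); ∫ (-11)^2 dx = 121·2π.
So (1/(2π)) ∫_{-π}^{π} (3x - 11)^2 dx = 9π^2/3 + 121 = 3π^2 + 121.
Parseval ⇒ Σ |c_n|^2 = 3π^2 + 121.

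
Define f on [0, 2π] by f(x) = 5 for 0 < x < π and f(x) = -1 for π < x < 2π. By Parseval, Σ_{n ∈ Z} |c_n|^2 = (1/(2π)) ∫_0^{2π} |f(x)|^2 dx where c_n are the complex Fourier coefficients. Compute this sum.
Σ |c_n|^2 = 13

Parseval equates the L^2 energy of f (normalised by 1/(2π)) with the ℓ^2 sum of its Fourier coefficients: (1/(2π)) ∫_0^{2π} |f|^2 = Σ |c_n|^2.
Compute the left side: (1/(2π)) [∫_0^π 5^2 dx + ∫_π^{2π} (-1)^2 dx] = (1/(2π)) · (25π + 1π) = (25 + 1)/2 = 13.
So Σ_{n ∈ Z} |c_n|^2 = 13.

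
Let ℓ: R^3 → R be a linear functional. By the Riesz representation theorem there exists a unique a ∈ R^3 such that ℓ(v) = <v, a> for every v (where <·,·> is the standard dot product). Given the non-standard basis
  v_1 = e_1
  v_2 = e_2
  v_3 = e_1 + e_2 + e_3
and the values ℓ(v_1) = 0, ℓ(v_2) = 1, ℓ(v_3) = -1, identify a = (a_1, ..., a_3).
a = (0, 1, -2)

Write a = (a_1, ..., a_3) in the standard basis. For each basis vector v_i, ℓ(v_i) = <v_i, a> is a linear equation in the a_j's. Collect the n equations into a matrix system V a = ℓ, where row i of V is v_i (expressed in the standard basis). Since V is invertible (lower-triangular with 1s on the diagonal, up to permutation), solve by back-substitution:
  V =
[[1, 0, 0],
 [0, 1, 0],
 [1, 1, 1]]
  V a = (0, 1, -1)
Solving gives a = (0, 1, -2).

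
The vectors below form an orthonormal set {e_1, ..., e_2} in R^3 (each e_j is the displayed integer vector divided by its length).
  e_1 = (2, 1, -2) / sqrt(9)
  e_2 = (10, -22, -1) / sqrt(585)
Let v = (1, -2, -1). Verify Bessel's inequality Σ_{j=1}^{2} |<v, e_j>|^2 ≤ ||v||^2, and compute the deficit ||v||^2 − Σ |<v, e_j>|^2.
Σ |<v, e_j>|^2 = 73/13; ||v||^2 = 6; deficit = 5/13

Write each e_j = u_j / sqrt(<u_j, u_j>) where u_j is the displayed integer vector. Then <v, e_j> = <v, u_j> / sqrt(<u_j, u_j>), so |<v, e_j>|^2 = <v, u_j>^2 / <u_j, u_j>.
Coefficients: <v, e_1> = 2/sqrt(9), <v, e_2> = 55/sqrt(585).
Square and sum: Σ |<v, e_j>|^2 = 73/13.
Compute ||v||^2 = v·v = 6.
Deficit = 6 − 73/13 = 5/13 ≥ 0, confirming Bessel's inequality. (The deficit equals ||v − Σ <v,e_j> e_j||^2, the squared distance from v to span{e_j}.)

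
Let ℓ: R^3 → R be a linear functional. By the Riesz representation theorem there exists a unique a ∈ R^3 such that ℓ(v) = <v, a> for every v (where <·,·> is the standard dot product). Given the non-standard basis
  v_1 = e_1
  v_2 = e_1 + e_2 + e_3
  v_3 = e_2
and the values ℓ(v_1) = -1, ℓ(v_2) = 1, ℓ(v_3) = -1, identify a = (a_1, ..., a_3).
a = (-1, -1, 3)

Write a = (a_1, ..., a_3) in the standard basis. For each basis vector v_i, ℓ(v_i) = <v_i, a> is a linear equation in the a_j's. Collect the n equations into a matrix system V a = ℓ, where row i of V is v_i (expressed in the standard basis). Since V is invertible (lower-triangular with 1s on the diagonal, up to permutation), solve by back-substitution:
  V =
[[1, 0, 0],
 [1, 1, 1],
 [0, 1, 0]]
  V a = (-1, 1, -1)
Solving gives a = (-1, -1, 3).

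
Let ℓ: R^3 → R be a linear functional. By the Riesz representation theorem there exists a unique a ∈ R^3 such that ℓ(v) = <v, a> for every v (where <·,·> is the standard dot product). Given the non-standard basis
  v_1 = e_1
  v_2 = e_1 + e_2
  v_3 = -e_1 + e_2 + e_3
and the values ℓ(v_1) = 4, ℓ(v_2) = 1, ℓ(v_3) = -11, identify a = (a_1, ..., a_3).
a = (4, -3, -4)

Write a = (a_1, ..., a_3) in the standard basis. For each basis vector v_i, ℓ(v_i) = <v_i, a> is a linear equation in the a_j's. Collect the n equations into a matrix system V a = ℓ, where row i of V is v_i (expressed in the standard basis). Since V is invertible (lower-triangular with 1s on the diagonal, up to permutation), solve by back-substitution:
  V =
[[1, 0, 0],
 [1, 1, 0],
 [-1, 1, 1]]
  V a = (4, 1, -11)
Solving gives a = (4, -3, -4).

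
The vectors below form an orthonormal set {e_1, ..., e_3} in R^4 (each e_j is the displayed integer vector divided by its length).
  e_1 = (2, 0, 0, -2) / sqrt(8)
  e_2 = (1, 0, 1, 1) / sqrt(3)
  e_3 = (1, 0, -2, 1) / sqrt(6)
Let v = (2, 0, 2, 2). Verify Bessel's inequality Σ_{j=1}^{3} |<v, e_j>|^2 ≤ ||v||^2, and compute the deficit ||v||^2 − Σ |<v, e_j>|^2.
Σ |<v, e_j>|^2 = 12; ||v||^2 = 12; deficit = 0

Write each e_j = u_j / sqrt(<u_j, u_j>) where u_j is the displayed integer vector. Then <v, e_j> = <v, u_j> / sqrt(<u_j, u_j>), so |<v, e_j>|^2 = <v, u_j>^2 / <u_j, u_j>.
Coefficients: <v, e_1> = 0/sqrt(8), <v, e_2> = 6/sqrt(3), <v, e_3> = 0/sqrt(6).
Square and sum: Σ |<v, e_j>|^2 = 12.
Compute ||v||^2 = v·v = 12.
Deficit = 12 − 12 = 0 ≥ 0, confirming Bessel's inequality. (The deficit equals ||v − Σ <v,e_j> e_j||^2, the squared distance from v to span{e_j}.)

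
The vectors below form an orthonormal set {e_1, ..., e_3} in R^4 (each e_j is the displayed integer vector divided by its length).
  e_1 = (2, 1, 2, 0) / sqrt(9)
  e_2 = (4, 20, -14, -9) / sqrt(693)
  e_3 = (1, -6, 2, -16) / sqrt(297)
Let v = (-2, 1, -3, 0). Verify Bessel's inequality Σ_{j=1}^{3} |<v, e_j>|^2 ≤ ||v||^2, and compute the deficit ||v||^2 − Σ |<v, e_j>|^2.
Σ |<v, e_j>|^2 = 2621/189; ||v||^2 = 14; deficit = 25/189

Write each e_j = u_j / sqrt(<u_j, u_j>) where u_j is the displayed integer vector. Then <v, e_j> = <v, u_j> / sqrt(<u_j, u_j>), so |<v, e_j>|^2 = <v, u_j>^2 / <u_j, u_j>.
Coefficients: <v, e_1> = -9/sqrt(9), <v, e_2> = 54/sqrt(693), <v, e_3> = -14/sqrt(297).
Square and sum: Σ |<v, e_j>|^2 = 2621/189.
Compute ||v||^2 = v·v = 14.
Deficit = 14 − 2621/189 = 25/189 ≥ 0, confirming Bessel's inequality. (The deficit equals ||v − Σ <v,e_j> e_j||^2, the squared distance from v to span{e_j}.)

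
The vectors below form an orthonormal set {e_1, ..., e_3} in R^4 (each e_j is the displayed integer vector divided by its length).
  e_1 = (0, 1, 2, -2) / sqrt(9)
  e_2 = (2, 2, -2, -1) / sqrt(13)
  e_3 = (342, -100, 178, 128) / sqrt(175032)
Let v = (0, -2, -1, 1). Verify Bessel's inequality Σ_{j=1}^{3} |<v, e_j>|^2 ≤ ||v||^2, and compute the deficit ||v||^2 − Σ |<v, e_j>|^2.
Σ |<v, e_j>|^2 = 1803/374; ||v||^2 = 6; deficit = 441/374

Write each e_j = u_j / sqrt(<u_j, u_j>) where u_j is the displayed integer vector. Then <v, e_j> = <v, u_j> / sqrt(<u_j, u_j>), so |<v, e_j>|^2 = <v, u_j>^2 / <u_j, u_j>.
Coefficients: <v, e_1> = -6/sqrt(9), <v, e_2> = -3/sqrt(13), <v, e_3> = 150/sqrt(175032).
Square and sum: Σ |<v, e_j>|^2 = 1803/374.
Compute ||v||^2 = v·v = 6.
Deficit = 6 − 1803/374 = 441/374 ≥ 0, confirming Bessel's inequality. (The deficit equals ||v − Σ <v,e_j> e_j||^2, the squared distance from v to span{e_j}.)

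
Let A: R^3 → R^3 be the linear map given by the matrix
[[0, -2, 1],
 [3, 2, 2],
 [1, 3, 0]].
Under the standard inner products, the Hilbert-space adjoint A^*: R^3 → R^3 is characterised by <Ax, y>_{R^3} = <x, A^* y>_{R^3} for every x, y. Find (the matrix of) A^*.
A^* = A^T =
[[0, 3, 1],
 [-2, 2, 3],
 [1, 2, 0]]

For real matrices with standard dot products, the defining identity <Ax, y> = <x, A^* y> gives (Ax)^T y = x^T (A^*) y, i.e. x^T A^T y = x^T (A^*) y. Since this holds for all x, y, we must have A^* = A^T. Therefore
A^* =
[[0, 3, 1],
 [-2, 2, 3],
 [1, 2, 0]].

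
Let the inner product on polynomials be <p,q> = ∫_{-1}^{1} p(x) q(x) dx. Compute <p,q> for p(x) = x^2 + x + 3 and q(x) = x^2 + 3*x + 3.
<p,q> = 122/5

Expand the product: p(x)·q(x) = x^4 + 4*x^3 + 9*x^2 + 12*x + 9.
∫_{-1}^{1} of each monomial x^k gives [2/(k+1) if k even, 0 if k odd]. Integrating term-by-term (or equivalently evaluating the antiderivative F(x) = x^5/5 + x^4 + 3*x^3 + 6*x^2 + 9*x at the endpoints):
  F(1) − F(−1) = 96/5 − (-26/5) = 122/5.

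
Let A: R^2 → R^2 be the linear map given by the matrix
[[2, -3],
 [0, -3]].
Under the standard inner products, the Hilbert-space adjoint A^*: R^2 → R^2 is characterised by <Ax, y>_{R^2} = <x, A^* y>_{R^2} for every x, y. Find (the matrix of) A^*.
A^* = A^T =
[[2, 0],
 [-3, -3]]

For real matrices with standard dot products, the defining identity <Ax, y> = <x, A^* y> gives (Ax)^T y = x^T (A^*) y, i.e. x^T A^T y = x^T (A^*) y. Since this holds for all x, y, we must have A^* = A^T. Therefore
A^* =
[[2, 0],
 [-3, -3]].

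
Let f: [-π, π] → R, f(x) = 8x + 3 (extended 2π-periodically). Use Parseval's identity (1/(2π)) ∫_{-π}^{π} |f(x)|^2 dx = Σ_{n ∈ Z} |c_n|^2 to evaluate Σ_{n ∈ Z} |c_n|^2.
Σ |c_n|^2 = 64π^2/3 + 9

Expand and integrate term by term over [-π, π]:
  ∫ (8x)^2 dx = 64·(2π^3/3); ∫ 2·8·(3)·x dx = 0 (odd integrand); ∫ 3^2 dx = 9·2π.
So (1/(2π)) ∫_{-π}^{π} (8x + 3)^2 dx = 64π^2/3 + 9 = 64π^2/3 + 9.
Parseval ⇒ Σ |c_n|^2 = 64π^2/3 + 9.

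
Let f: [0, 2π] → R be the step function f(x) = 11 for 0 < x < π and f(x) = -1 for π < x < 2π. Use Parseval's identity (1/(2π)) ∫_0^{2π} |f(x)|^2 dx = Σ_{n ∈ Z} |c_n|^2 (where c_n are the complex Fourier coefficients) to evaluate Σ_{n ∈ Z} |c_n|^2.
Σ |c_n|^2 = 61

Parseval equates the L^2 energy of f (normalised by 1/(2π)) with the ℓ^2 sum of its Fourier coefficients: (1/(2π)) ∫_0^{2π} |f|^2 = Σ |c_n|^2.
Compute the left side: (1/(2π)) [∫_0^π 11^2 dx + ∫_π^{2π} (-1)^2 dx] = (1/(2π)) · (121π + 1π) = (121 + 1)/2 = 61.
So Σ_{n ∈ Z} |c_n|^2 = 61.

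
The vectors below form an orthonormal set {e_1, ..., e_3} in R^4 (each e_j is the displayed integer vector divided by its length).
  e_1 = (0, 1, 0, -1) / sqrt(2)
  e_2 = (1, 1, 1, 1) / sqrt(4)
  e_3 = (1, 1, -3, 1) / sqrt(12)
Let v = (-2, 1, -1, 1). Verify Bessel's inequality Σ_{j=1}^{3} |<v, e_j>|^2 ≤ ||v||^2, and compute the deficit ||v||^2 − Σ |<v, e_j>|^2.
Σ |<v, e_j>|^2 = 1; ||v||^2 = 7; deficit = 6

Write each e_j = u_j / sqrt(<u_j, u_j>) where u_j is the displayed integer vector. Then <v, e_j> = <v, u_j> / sqrt(<u_j, u_j>), so |<v, e_j>|^2 = <v, u_j>^2 / <u_j, u_j>.
Coefficients: <v, e_1> = 0/sqrt(2), <v, e_2> = -1/sqrt(4), <v, e_3> = 3/sqrt(12).
Square and sum: Σ |<v, e_j>|^2 = 1.
Compute ||v||^2 = v·v = 7.
Deficit = 7 − 1 = 6 ≥ 0, confirming Bessel's inequality. (The deficit equals ||v − Σ <v,e_j> e_j||^2, the squared distance from v to span{e_j}.)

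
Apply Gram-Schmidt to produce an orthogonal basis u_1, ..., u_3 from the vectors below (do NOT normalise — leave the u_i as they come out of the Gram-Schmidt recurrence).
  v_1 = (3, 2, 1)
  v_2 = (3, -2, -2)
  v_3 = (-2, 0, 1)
Orthogonal basis:
  u_1 = (3, 2, 1)
  u_2 = (33/14, -17/7, -31/14)
  u_3 = (16/229, -72/229, 96/229)

Apply the Gram-Schmidt recurrence
  u_1 = v_1
  u_i = v_i − Σ_{j<i} ((v_i · u_j) / (u_j · u_j)) · u_j.

Step by step this gives:
  u_1 = (3, 2, 1)
  u_2 = (33/14, -17/7, -31/14)
  u_3 = (16/229, -72/229, 96/229)

Orthogonality check:
  u_2 · u_1 = 0 (should be 0)
  u_3 · u_1 = 0 (should be 0)
  u_3 · u_2 = 0 (should be 0)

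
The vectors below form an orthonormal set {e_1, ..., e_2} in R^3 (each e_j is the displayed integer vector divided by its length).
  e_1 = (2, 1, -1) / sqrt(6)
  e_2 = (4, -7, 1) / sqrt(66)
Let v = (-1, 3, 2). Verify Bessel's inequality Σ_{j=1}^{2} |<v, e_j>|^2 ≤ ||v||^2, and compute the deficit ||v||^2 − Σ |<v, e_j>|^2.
Σ |<v, e_j>|^2 = 90/11; ||v||^2 = 14; deficit = 64/11

Write each e_j = u_j / sqrt(<u_j, u_j>) where u_j is the displayed integer vector. Then <v, e_j> = <v, u_j> / sqrt(<u_j, u_j>), so |<v, e_j>|^2 = <v, u_j>^2 / <u_j, u_j>.
Coefficients: <v, e_1> = -1/sqrt(6), <v, e_2> = -23/sqrt(66).
Square and sum: Σ |<v, e_j>|^2 = 90/11.
Compute ||v||^2 = v·v = 14.
Deficit = 14 − 90/11 = 64/11 ≥ 0, confirming Bessel's inequality. (The deficit equals ||v − Σ <v,e_j> e_j||^2, the squared distance from v to span{e_j}.)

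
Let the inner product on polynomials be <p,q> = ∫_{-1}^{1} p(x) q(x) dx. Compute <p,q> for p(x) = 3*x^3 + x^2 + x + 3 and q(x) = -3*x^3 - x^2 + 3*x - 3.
<p,q> = -144/7

Expand the product: p(x)·q(x) = -9*x^6 - 6*x^5 + 5*x^4 - 16*x^3 - 3*x^2 + 6*x - 9.
∫_{-1}^{1} of each monomial x^k gives [2/(k+1) if k even, 0 if k odd]. Integrating term-by-term (or equivalently evaluating the antiderivative F(x) = -9*x^7/7 - x^6 + x^5 - 4*x^4 - x^3 + 3*x^2 - 9*x at the endpoints):
  F(1) − F(−1) = -86/7 − (58/7) = -144/7.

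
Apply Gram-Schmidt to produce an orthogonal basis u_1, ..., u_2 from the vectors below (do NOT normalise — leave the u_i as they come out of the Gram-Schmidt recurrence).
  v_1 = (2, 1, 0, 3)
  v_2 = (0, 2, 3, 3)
Orthogonal basis:
  u_1 = (2, 1, 0, 3)
  u_2 = (-11/7, 17/14, 3, 9/14)

Apply the Gram-Schmidt recurrence
  u_1 = v_1
  u_i = v_i − Σ_{j<i} ((v_i · u_j) / (u_j · u_j)) · u_j.

Step by step this gives:
  u_1 = (2, 1, 0, 3)
  u_2 = (-11/7, 17/14, 3, 9/14)

Orthogonality check:
  u_2 · u_1 = 0 (should be 0)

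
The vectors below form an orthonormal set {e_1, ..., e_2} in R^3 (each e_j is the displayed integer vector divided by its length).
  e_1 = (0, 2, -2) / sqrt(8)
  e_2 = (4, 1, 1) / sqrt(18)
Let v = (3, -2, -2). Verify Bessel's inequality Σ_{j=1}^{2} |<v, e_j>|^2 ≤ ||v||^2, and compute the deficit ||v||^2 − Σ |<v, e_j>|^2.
Σ |<v, e_j>|^2 = 32/9; ||v||^2 = 17; deficit = 121/9

Write each e_j = u_j / sqrt(<u_j, u_j>) where u_j is the displayed integer vector. Then <v, e_j> = <v, u_j> / sqrt(<u_j, u_j>), so |<v, e_j>|^2 = <v, u_j>^2 / <u_j, u_j>.
Coefficients: <v, e_1> = 0/sqrt(8), <v, e_2> = 8/sqrt(18).
Square and sum: Σ |<v, e_j>|^2 = 32/9.
Compute ||v||^2 = v·v = 17.
Deficit = 17 − 32/9 = 121/9 ≥ 0, confirming Bessel's inequality. (The deficit equals ||v − Σ <v,e_j> e_j||^2, the squared distance from v to span{e_j}.)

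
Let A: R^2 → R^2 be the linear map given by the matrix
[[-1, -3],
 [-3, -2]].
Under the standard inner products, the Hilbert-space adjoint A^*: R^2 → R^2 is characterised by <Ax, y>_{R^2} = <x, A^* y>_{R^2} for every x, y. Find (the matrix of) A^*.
A^* = A^T =
[[-1, -3],
 [-3, -2]]

For real matrices with standard dot products, the defining identity <Ax, y> = <x, A^* y> gives (Ax)^T y = x^T (A^*) y, i.e. x^T A^T y = x^T (A^*) y. Since this holds for all x, y, we must have A^* = A^T. Therefore
A^* =
[[-1, -3],
 [-3, -2]].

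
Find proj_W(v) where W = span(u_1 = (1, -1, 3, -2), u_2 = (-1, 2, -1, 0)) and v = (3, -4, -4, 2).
proj_W(v) = (7/6, -37/9, -43/18, 32/9)

Set up U = [u_1 | ... | u_2] ∈ R^(4×2). The projector onto W = col(U) is P = U (U^T U)^(-1) U^T.
Compute U^T U =
  [15, -6]
  [-6, 6],
and U^T v = (-9, -7).
Solve U^T U · c = U^T v for the coefficients: c = (-16/9, -53/18). The projection is proj_W(v) = U c.
Check: (v - proj_W(v)) · u_1 = 0  (should be 0).
Check: (v - proj_W(v)) · u_2 = 0  (should be 0).
Result: proj_W(v) = (7/6, -37/9, -43/18, 32/9).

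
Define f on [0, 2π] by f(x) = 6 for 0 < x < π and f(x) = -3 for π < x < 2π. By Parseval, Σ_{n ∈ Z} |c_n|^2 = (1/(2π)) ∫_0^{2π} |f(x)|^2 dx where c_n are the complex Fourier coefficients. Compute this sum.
Σ |c_n|^2 = 45/2

Parseval equates the L^2 energy of f (normalised by 1/(2π)) with the ℓ^2 sum of its Fourier coefficients: (1/(2π)) ∫_0^{2π} |f|^2 = Σ |c_n|^2.
Compute the left side: (1/(2π)) [∫_0^π 6^2 dx + ∫_π^{2π} (-3)^2 dx] = (1/(2π)) · (36π + 9π) = (36 + 9)/2 = 45/2.
So Σ_{n ∈ Z} |c_n|^2 = 45/2.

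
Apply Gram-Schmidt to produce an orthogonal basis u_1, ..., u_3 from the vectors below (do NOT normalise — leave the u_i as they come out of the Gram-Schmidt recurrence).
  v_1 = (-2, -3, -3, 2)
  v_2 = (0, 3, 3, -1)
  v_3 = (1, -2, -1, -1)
Orthogonal basis:
  u_1 = (-2, -3, -3, 2)
  u_2 = (-20/13, 9/13, 9/13, 7/13)
  u_3 = (-18/47, -59/94, 35/94, -36/47)

Apply the Gram-Schmidt recurrence
  u_1 = v_1
  u_i = v_i − Σ_{j<i} ((v_i · u_j) / (u_j · u_j)) · u_j.

Step by step this gives:
  u_1 = (-2, -3, -3, 2)
  u_2 = (-20/13, 9/13, 9/13, 7/13)
  u_3 = (-18/47, -59/94, 35/94, -36/47)

Orthogonality check:
  u_2 · u_1 = 0 (should be 0)
  u_3 · u_1 = 0 (should be 0)
  u_3 · u_2 = 0 (should be 0)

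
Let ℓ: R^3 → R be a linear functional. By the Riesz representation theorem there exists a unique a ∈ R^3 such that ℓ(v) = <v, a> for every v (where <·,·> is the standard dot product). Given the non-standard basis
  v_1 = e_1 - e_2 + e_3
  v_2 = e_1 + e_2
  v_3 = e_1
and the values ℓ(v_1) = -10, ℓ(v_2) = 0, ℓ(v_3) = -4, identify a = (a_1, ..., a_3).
a = (-4, 4, -2)

Write a = (a_1, ..., a_3) in the standard basis. For each basis vector v_i, ℓ(v_i) = <v_i, a> is a linear equation in the a_j's. Collect the n equations into a matrix system V a = ℓ, where row i of V is v_i (expressed in the standard basis). Since V is invertible (lower-triangular with 1s on the diagonal, up to permutation), solve by back-substitution:
  V =
[[1, -1, 1],
 [1, 1, 0],
 [1, 0, 0]]
  V a = (-10, 0, -4)
Solving gives a = (-4, 4, -2).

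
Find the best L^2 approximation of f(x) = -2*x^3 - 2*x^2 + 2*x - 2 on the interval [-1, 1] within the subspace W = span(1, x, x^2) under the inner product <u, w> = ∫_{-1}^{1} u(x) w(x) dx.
g(x) = -2*x^2 + 4*x/5 - 2

The best approximation g ∈ W is the orthogonal projection of f onto W. Writing g = a_0 + a_1 x + a_2 x^2, the coefficients solve the normal equations G · a = b where
  G_{ij} = <φ_i, φ_j> and b_i = <f, φ_i>, with φ_0 = 1, φ_1 = x, φ_2 = x^2.
G =
  [2, 0, 2/3]
  [0, 2/3, 0]
  [2/3, 0, 2/5],
b = (-16/3, 8/15, -32/15).
Solving gives a_0 = -2, a_1 = 4/5, a_2 = -2, so
  g(x) = -2*x^2 + 4*x/5 - 2.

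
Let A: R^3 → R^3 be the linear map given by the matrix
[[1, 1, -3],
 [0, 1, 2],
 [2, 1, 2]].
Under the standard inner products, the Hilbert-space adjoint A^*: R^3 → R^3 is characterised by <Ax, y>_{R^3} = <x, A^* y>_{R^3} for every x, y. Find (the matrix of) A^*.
A^* = A^T =
[[1, 0, 2],
 [1, 1, 1],
 [-3, 2, 2]]

For real matrices with standard dot products, the defining identity <Ax, y> = <x, A^* y> gives (Ax)^T y = x^T (A^*) y, i.e. x^T A^T y = x^T (A^*) y. Since this holds for all x, y, we must have A^* = A^T. Therefore
A^* =
[[1, 0, 2],
 [1, 1, 1],
 [-3, 2, 2]].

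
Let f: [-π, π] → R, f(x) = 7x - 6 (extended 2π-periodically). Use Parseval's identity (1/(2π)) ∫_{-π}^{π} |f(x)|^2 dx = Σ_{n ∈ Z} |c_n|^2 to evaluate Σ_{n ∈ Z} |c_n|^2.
Σ |c_n|^2 = 49π^2/3 + 36

Expand and integrate term by term over [-π, π]:
  ∫ (7x)^2 dx = 49·(2π^3/3); ∫ 2·7·(-6)·x dx = 0 (odd integrand); ∫ (-6)^2 dx = 36·2π.
So (1/(2π)) ∫_{-π}^{π} (7x - 6)^2 dx = 49π^2/3 + 36 = 49π^2/3 + 36.
Parseval ⇒ Σ |c_n|^2 = 49π^2/3 + 36.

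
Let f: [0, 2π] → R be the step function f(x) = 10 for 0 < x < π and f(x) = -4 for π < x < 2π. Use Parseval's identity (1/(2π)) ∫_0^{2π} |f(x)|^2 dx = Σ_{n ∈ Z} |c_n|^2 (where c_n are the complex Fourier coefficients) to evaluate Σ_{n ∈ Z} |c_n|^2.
Σ |c_n|^2 = 58

Parseval equates the L^2 energy of f (normalised by 1/(2π)) with the ℓ^2 sum of its Fourier coefficients: (1/(2π)) ∫_0^{2π} |f|^2 = Σ |c_n|^2.
Compute the left side: (1/(2π)) [∫_0^π 10^2 dx + ∫_π^{2π} (-4)^2 dx] = (1/(2π)) · (100π + 16π) = (100 + 16)/2 = 58.
So Σ_{n ∈ Z} |c_n|^2 = 58.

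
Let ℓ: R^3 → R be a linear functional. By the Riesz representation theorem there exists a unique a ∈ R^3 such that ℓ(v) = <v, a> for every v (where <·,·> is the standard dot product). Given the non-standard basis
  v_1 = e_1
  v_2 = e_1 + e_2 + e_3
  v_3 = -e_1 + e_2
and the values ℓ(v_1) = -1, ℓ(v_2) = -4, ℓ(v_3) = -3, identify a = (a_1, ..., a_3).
a = (-1, -4, 1)

Write a = (a_1, ..., a_3) in the standard basis. For each basis vector v_i, ℓ(v_i) = <v_i, a> is a linear equation in the a_j's. Collect the n equations into a matrix system V a = ℓ, where row i of V is v_i (expressed in the standard basis). Since V is invertible (lower-triangular with 1s on the diagonal, up to permutation), solve by back-substitution:
  V =
[[1, 0, 0],
 [1, 1, 1],
 [-1, 1, 0]]
  V a = (-1, -4, -3)
Solving gives a = (-1, -4, 1).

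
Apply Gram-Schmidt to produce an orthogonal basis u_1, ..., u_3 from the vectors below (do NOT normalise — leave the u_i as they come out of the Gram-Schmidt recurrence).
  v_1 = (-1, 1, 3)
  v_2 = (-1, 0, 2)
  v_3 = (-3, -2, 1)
Orthogonal basis:
  u_1 = (-1, 1, 3)
  u_2 = (-4/11, -7/11, 1/11)
  u_3 = (-1, 1/2, -1/2)

Apply the Gram-Schmidt recurrence
  u_1 = v_1
  u_i = v_i − Σ_{j<i} ((v_i · u_j) / (u_j · u_j)) · u_j.

Step by step this gives:
  u_1 = (-1, 1, 3)
  u_2 = (-4/11, -7/11, 1/11)
  u_3 = (-1, 1/2, -1/2)

Orthogonality check:
  u_2 · u_1 = 0 (should be 0)
  u_3 · u_1 = 0 (should be 0)
  u_3 · u_2 = 0 (should be 0)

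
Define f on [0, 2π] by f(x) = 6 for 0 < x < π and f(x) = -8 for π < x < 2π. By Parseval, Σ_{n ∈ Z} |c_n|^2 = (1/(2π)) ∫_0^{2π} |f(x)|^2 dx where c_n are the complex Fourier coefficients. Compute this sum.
Σ |c_n|^2 = 50

Parseval equates the L^2 energy of f (normalised by 1/(2π)) with the ℓ^2 sum of its Fourier coefficients: (1/(2π)) ∫_0^{2π} |f|^2 = Σ |c_n|^2.
Compute the left side: (1/(2π)) [∫_0^π 6^2 dx + ∫_π^{2π} (-8)^2 dx] = (1/(2π)) · (36π + 64π) = (36 + 64)/2 = 50.
So Σ_{n ∈ Z} |c_n|^2 = 50.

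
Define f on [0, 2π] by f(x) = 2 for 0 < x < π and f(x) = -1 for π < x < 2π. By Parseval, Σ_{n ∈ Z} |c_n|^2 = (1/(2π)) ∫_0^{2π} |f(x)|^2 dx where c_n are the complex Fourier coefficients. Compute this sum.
Σ |c_n|^2 = 5/2

Parseval equates the L^2 energy of f (normalised by 1/(2π)) with the ℓ^2 sum of its Fourier coefficients: (1/(2π)) ∫_0^{2π} |f|^2 = Σ |c_n|^2.
Compute the left side: (1/(2π)) [∫_0^π 2^2 dx + ∫_π^{2π} (-1)^2 dx] = (1/(2π)) · (4π + 1π) = (4 + 1)/2 = 5/2.
So Σ_{n ∈ Z} |c_n|^2 = 5/2.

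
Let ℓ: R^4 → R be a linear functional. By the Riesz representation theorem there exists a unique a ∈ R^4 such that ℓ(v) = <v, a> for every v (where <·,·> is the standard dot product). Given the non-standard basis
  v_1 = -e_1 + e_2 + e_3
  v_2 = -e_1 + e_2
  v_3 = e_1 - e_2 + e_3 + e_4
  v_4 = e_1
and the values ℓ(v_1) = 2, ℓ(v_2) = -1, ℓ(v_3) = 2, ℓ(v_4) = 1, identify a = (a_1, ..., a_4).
a = (1, 0, 3, -2)

Write a = (a_1, ..., a_4) in the standard basis. For each basis vector v_i, ℓ(v_i) = <v_i, a> is a linear equation in the a_j's. Collect the n equations into a matrix system V a = ℓ, where row i of V is v_i (expressed in the standard basis). Since V is invertible (lower-triangular with 1s on the diagonal, up to permutation), solve by back-substitution:
  V =
[[-1, 1, 1, 0],
 [-1, 1, 0, 0],
 [1, -1, 1, 1],
 [1, 0, 0, 0]]
  V a = (2, -1, 2, 1)
Solving gives a = (1, 0, 3, -2).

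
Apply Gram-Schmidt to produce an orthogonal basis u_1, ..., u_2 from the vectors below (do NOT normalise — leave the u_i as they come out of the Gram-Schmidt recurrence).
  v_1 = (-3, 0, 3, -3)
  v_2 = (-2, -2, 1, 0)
Orthogonal basis:
  u_1 = (-3, 0, 3, -3)
  u_2 = (-1, -2, 0, 1)

Apply the Gram-Schmidt recurrence
  u_1 = v_1
  u_i = v_i − Σ_{j<i} ((v_i · u_j) / (u_j · u_j)) · u_j.

Step by step this gives:
  u_1 = (-3, 0, 3, -3)
  u_2 = (-1, -2, 0, 1)

Orthogonality check:
  u_2 · u_1 = 0 (should be 0)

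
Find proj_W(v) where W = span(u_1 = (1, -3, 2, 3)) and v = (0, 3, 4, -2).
proj_W(v) = (-7/23, 21/23, -14/23, -21/23)

Set up U = [u_1 | ... | u_1] ∈ R^(4×1). The projector onto W = col(U) is P = U (U^T U)^(-1) U^T.
Compute U^T U =
  [23],
and U^T v = (-7).
Solve U^T U · c = U^T v for the coefficients: c = (-7/23). The projection is proj_W(v) = U c.
Check: (v - proj_W(v)) · u_1 = 0  (should be 0).
Result: proj_W(v) = (-7/23, 21/23, -14/23, -21/23).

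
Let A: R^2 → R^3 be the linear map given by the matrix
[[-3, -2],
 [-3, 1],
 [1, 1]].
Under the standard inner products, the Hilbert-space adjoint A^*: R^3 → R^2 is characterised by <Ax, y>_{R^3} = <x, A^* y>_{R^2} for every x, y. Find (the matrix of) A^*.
A^* = A^T =
[[-3, -3, 1],
 [-2, 1, 1]]

For real matrices with standard dot products, the defining identity <Ax, y> = <x, A^* y> gives (Ax)^T y = x^T (A^*) y, i.e. x^T A^T y = x^T (A^*) y. Since this holds for all x, y, we must have A^* = A^T. Therefore
A^* =
[[-3, -3, 1],
 [-2, 1, 1]].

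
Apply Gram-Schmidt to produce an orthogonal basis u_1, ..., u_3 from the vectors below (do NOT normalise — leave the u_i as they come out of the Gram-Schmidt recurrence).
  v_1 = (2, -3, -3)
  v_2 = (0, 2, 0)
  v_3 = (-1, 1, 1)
Orthogonal basis:
  u_1 = (2, -3, -3)
  u_2 = (6/11, 13/11, -9/11)
  u_3 = (-3/13, 0, -2/13)

Apply the Gram-Schmidt recurrence
  u_1 = v_1
  u_i = v_i − Σ_{j<i} ((v_i · u_j) / (u_j · u_j)) · u_j.

Step by step this gives:
  u_1 = (2, -3, -3)
  u_2 = (6/11, 13/11, -9/11)
  u_3 = (-3/13, 0, -2/13)

Orthogonality check:
  u_2 · u_1 = 0 (should be 0)
  u_3 · u_1 = 0 (should be 0)
  u_3 · u_2 = 0 (should be 0)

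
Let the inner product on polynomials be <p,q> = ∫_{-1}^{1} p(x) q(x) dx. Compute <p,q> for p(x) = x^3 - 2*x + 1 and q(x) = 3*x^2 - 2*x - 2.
<p,q> = -2/15

Expand the product: p(x)·q(x) = 3*x^5 - 2*x^4 - 8*x^3 + 7*x^2 + 2*x - 2.
∫_{-1}^{1} of each monomial x^k gives [2/(k+1) if k even, 0 if k odd]. Integrating term-by-term (or equivalently evaluating the antiderivative F(x) = x^6/2 - 2*x^5/5 - 2*x^4 + 7*x^3/3 + x^2 - 2*x at the endpoints):
  F(1) − F(−1) = -17/30 − (-13/30) = -2/15.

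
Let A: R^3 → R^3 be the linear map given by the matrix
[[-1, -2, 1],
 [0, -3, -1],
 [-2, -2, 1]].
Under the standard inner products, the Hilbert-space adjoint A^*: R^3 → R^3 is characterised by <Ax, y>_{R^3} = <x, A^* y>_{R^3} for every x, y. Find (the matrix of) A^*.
A^* = A^T =
[[-1, 0, -2],
 [-2, -3, -2],
 [1, -1, 1]]

For real matrices with standard dot products, the defining identity <Ax, y> = <x, A^* y> gives (Ax)^T y = x^T (A^*) y, i.e. x^T A^T y = x^T (A^*) y. Since this holds for all x, y, we must have A^* = A^T. Therefore
A^* =
[[-1, 0, -2],
 [-2, -3, -2],
 [1, -1, 1]].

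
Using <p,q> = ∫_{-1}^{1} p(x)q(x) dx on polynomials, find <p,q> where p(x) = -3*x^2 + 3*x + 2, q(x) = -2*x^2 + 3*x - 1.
<p,q> = 56/15

Expand the product: p(x)·q(x) = 6*x^4 - 15*x^3 + 8*x^2 + 3*x - 2.
∫_{-1}^{1} of each monomial x^k gives [2/(k+1) if k even, 0 if k odd]. Integrating term-by-term (or equivalently evaluating the antiderivative F(x) = 6*x^5/5 - 15*x^4/4 + 8*x^3/3 + 3*x^2/2 - 2*x at the endpoints):
  F(1) − F(−1) = -23/60 − (-247/60) = 56/15.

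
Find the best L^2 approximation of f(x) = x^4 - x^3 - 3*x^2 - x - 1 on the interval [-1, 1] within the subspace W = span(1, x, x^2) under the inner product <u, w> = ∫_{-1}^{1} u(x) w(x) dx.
g(x) = -15*x^2/7 - 8*x/5 - 38/35

The best approximation g ∈ W is the orthogonal projection of f onto W. Writing g = a_0 + a_1 x + a_2 x^2, the coefficients solve the normal equations G · a = b where
  G_{ij} = <φ_i, φ_j> and b_i = <f, φ_i>, with φ_0 = 1, φ_1 = x, φ_2 = x^2.
G =
  [2, 0, 2/3]
  [0, 2/3, 0]
  [2/3, 0, 2/5],
b = (-18/5, -16/15, -166/105).
Solving gives a_0 = -38/35, a_1 = -8/5, a_2 = -15/7, so
  g(x) = -15*x^2/7 - 8*x/5 - 38/35.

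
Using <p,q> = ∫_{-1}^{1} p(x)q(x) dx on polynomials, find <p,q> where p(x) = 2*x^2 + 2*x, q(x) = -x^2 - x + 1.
<p,q> = -4/5

Expand the product: p(x)·q(x) = -2*x^4 - 4*x^3 + 2*x.
∫_{-1}^{1} of each monomial x^k gives [2/(k+1) if k even, 0 if k odd]. Integrating term-by-term (or equivalently evaluating the antiderivative F(x) = -2*x^5/5 - x^4 + x^2 at the endpoints):
  F(1) − F(−1) = -2/5 − (2/5) = -4/5.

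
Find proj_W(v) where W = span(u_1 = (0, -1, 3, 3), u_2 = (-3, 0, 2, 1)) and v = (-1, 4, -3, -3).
proj_W(v) = (-252/185, 254/185, -594/185, -678/185)

Set up U = [u_1 | ... | u_2] ∈ R^(4×2). The projector onto W = col(U) is P = U (U^T U)^(-1) U^T.
Compute U^T U =
  [19, 9]
  [9, 14],
and U^T v = (-22, -6).
Solve U^T U · c = U^T v for the coefficients: c = (-254/185, 84/185). The projection is proj_W(v) = U c.
Check: (v - proj_W(v)) · u_1 = 0  (should be 0).
Check: (v - proj_W(v)) · u_2 = 0  (should be 0).
Result: proj_W(v) = (-252/185, 254/185, -594/185, -678/185).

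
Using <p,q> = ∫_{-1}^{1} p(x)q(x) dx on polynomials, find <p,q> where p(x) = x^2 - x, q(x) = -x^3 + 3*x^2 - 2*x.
<p,q> = 44/15

Expand the product: p(x)·q(x) = -x^5 + 4*x^4 - 5*x^3 + 2*x^2.
∫_{-1}^{1} of each monomial x^k gives [2/(k+1) if k even, 0 if k odd]. Integrating term-by-term (or equivalently evaluating the antiderivative F(x) = -x^6/6 + 4*x^5/5 - 5*x^4/4 + 2*x^3/3 at the endpoints):
  F(1) − F(−1) = 1/20 − (-173/60) = 44/15.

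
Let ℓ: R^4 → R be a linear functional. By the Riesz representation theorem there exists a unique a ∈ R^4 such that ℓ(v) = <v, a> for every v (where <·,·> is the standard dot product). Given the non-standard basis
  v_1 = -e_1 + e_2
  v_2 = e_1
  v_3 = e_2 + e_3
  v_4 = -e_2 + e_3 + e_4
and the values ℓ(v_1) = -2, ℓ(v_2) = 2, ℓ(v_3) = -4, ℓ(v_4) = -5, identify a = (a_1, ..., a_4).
a = (2, 0, -4, -1)

Write a = (a_1, ..., a_4) in the standard basis. For each basis vector v_i, ℓ(v_i) = <v_i, a> is a linear equation in the a_j's. Collect the n equations into a matrix system V a = ℓ, where row i of V is v_i (expressed in the standard basis). Since V is invertible (lower-triangular with 1s on the diagonal, up to permutation), solve by back-substitution:
  V =
[[-1, 1, 0, 0],
 [1, 0, 0, 0],
 [0, 1, 1, 0],
 [0, -1, 1, 1]]
  V a = (-2, 2, -4, -5)
Solving gives a = (2, 0, -4, -1).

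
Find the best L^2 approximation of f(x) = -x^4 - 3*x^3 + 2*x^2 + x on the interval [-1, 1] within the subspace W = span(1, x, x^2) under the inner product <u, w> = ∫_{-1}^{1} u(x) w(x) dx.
g(x) = 8*x^2/7 - 4*x/5 + 3/35

The best approximation g ∈ W is the orthogonal projection of f onto W. Writing g = a_0 + a_1 x + a_2 x^2, the coefficients solve the normal equations G · a = b where
  G_{ij} = <φ_i, φ_j> and b_i = <f, φ_i>, with φ_0 = 1, φ_1 = x, φ_2 = x^2.
G =
  [2, 0, 2/3]
  [0, 2/3, 0]
  [2/3, 0, 2/5],
b = (14/15, -8/15, 18/35).
Solving gives a_0 = 3/35, a_1 = -4/5, a_2 = 8/7, so
  g(x) = 8*x^2/7 - 4*x/5 + 3/35.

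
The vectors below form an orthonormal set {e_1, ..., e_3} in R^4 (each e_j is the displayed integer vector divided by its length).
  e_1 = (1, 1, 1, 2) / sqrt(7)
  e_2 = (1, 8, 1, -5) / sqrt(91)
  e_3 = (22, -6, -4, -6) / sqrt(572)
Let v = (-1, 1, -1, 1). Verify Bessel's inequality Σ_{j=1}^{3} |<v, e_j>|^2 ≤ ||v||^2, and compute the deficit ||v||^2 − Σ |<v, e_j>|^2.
Σ |<v, e_j>|^2 = 19/11; ||v||^2 = 4; deficit = 25/11

Write each e_j = u_j / sqrt(<u_j, u_j>) where u_j is the displayed integer vector. Then <v, e_j> = <v, u_j> / sqrt(<u_j, u_j>), so |<v, e_j>|^2 = <v, u_j>^2 / <u_j, u_j>.
Coefficients: <v, e_1> = 1/sqrt(7), <v, e_2> = 1/sqrt(91), <v, e_3> = -30/sqrt(572).
Square and sum: Σ |<v, e_j>|^2 = 19/11.
Compute ||v||^2 = v·v = 4.
Deficit = 4 − 19/11 = 25/11 ≥ 0, confirming Bessel's inequality. (The deficit equals ||v − Σ <v,e_j> e_j||^2, the squared distance from v to span{e_j}.)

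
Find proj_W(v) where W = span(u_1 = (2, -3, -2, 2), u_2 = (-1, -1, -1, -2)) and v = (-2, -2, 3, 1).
proj_W(v) = (-7/146, 34/73, 53/146, 8/73)

Set up U = [u_1 | ... | u_2] ∈ R^(4×2). The projector onto W = col(U) is P = U (U^T U)^(-1) U^T.
Compute U^T U =
  [21, -1]
  [-1, 7],
and U^T v = (-2, -1).
Solve U^T U · c = U^T v for the coefficients: c = (-15/146, -23/146). The projection is proj_W(v) = U c.
Check: (v - proj_W(v)) · u_1 = 0  (should be 0).
Check: (v - proj_W(v)) · u_2 = 0  (should be 0).
Result: proj_W(v) = (-7/146, 34/73, 53/146, 8/73).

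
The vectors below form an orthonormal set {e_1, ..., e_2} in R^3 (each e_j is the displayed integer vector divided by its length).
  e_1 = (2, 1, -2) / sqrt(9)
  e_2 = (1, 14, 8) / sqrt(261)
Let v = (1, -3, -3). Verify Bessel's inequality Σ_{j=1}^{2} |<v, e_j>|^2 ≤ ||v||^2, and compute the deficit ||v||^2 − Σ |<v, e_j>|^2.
Σ |<v, e_j>|^2 = 550/29; ||v||^2 = 19; deficit = 1/29

Write each e_j = u_j / sqrt(<u_j, u_j>) where u_j is the displayed integer vector. Then <v, e_j> = <v, u_j> / sqrt(<u_j, u_j>), so |<v, e_j>|^2 = <v, u_j>^2 / <u_j, u_j>.
Coefficients: <v, e_1> = 5/sqrt(9), <v, e_2> = -65/sqrt(261).
Square and sum: Σ |<v, e_j>|^2 = 550/29.
Compute ||v||^2 = v·v = 19.
Deficit = 19 − 550/29 = 1/29 ≥ 0, confirming Bessel's inequality. (The deficit equals ||v − Σ <v,e_j> e_j||^2, the squared distance from v to span{e_j}.)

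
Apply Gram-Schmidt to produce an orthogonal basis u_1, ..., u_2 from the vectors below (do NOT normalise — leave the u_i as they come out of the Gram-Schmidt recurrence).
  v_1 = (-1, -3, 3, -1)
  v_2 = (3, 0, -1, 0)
Orthogonal basis:
  u_1 = (-1, -3, 3, -1)
  u_2 = (27/10, -9/10, -1/10, -3/10)

Apply the Gram-Schmidt recurrence
  u_1 = v_1
  u_i = v_i − Σ_{j<i} ((v_i · u_j) / (u_j · u_j)) · u_j.

Step by step this gives:
  u_1 = (-1, -3, 3, -1)
  u_2 = (27/10, -9/10, -1/10, -3/10)

Orthogonality check:
  u_2 · u_1 = 0 (should be 0)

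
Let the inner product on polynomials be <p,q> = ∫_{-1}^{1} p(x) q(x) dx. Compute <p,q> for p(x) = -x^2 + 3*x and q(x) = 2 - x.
<p,q> = -10/3

Expand the product: p(x)·q(x) = x^3 - 5*x^2 + 6*x.
∫_{-1}^{1} of each monomial x^k gives [2/(k+1) if k even, 0 if k odd]. Integrating term-by-term (or equivalently evaluating the antiderivative F(x) = x^4/4 - 5*x^3/3 + 3*x^2 at the endpoints):
  F(1) − F(−1) = 19/12 − (59/12) = -10/3.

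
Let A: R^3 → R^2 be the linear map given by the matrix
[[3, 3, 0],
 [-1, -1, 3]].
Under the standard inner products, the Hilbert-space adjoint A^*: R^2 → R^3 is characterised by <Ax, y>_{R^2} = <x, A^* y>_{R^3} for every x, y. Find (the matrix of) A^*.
A^* = A^T =
[[3, -1],
 [3, -1],
 [0, 3]]

For real matrices with standard dot products, the defining identity <Ax, y> = <x, A^* y> gives (Ax)^T y = x^T (A^*) y, i.e. x^T A^T y = x^T (A^*) y. Since this holds for all x, y, we must have A^* = A^T. Therefore
A^* =
[[3, -1],
 [3, -1],
 [0, 3]].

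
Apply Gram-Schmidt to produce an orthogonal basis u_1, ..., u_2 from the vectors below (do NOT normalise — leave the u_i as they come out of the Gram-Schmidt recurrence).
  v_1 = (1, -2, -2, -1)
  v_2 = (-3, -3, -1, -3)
Orthogonal basis:
  u_1 = (1, -2, -2, -1)
  u_2 = (-19/5, -7/5, 3/5, -11/5)

Apply the Gram-Schmidt recurrence
  u_1 = v_1
  u_i = v_i − Σ_{j<i} ((v_i · u_j) / (u_j · u_j)) · u_j.

Step by step this gives:
  u_1 = (1, -2, -2, -1)
  u_2 = (-19/5, -7/5, 3/5, -11/5)

Orthogonality check:
  u_2 · u_1 = 0 (should be 0)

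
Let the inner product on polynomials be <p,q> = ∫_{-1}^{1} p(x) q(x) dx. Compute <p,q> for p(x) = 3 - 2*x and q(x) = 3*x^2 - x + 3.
<p,q> = 76/3

Expand the product: p(x)·q(x) = -6*x^3 + 11*x^2 - 9*x + 9.
∫_{-1}^{1} of each monomial x^k gives [2/(k+1) if k even, 0 if k odd]. Integrating term-by-term (or equivalently evaluating the antiderivative F(x) = -3*x^4/2 + 11*x^3/3 - 9*x^2/2 + 9*x at the endpoints):
  F(1) − F(−1) = 20/3 − (-56/3) = 76/3.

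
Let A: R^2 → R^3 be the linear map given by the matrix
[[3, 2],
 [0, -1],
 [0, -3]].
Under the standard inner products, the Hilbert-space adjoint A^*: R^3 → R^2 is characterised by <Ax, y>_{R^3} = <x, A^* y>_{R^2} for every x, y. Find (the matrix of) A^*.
A^* = A^T =
[[3, 0, 0],
 [2, -1, -3]]

For real matrices with standard dot products, the defining identity <Ax, y> = <x, A^* y> gives (Ax)^T y = x^T (A^*) y, i.e. x^T A^T y = x^T (A^*) y. Since this holds for all x, y, we must have A^* = A^T. Therefore
A^* =
[[3, 0, 0],
 [2, -1, -3]].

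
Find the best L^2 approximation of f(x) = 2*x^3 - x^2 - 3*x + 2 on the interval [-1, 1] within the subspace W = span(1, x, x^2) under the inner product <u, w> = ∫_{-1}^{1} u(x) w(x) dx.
g(x) = -x^2 - 9*x/5 + 2

The best approximation g ∈ W is the orthogonal projection of f onto W. Writing g = a_0 + a_1 x + a_2 x^2, the coefficients solve the normal equations G · a = b where
  G_{ij} = <φ_i, φ_j> and b_i = <f, φ_i>, with φ_0 = 1, φ_1 = x, φ_2 = x^2.
G =
  [2, 0, 2/3]
  [0, 2/3, 0]
  [2/3, 0, 2/5],
b = (10/3, -6/5, 14/15).
Solving gives a_0 = 2, a_1 = -9/5, a_2 = -1, so
  g(x) = -x^2 - 9*x/5 + 2.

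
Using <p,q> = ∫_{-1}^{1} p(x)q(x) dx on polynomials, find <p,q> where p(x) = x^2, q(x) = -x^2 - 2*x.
<p,q> = -2/5

Expand the product: p(x)·q(x) = -x^4 - 2*x^3.
∫_{-1}^{1} of each monomial x^k gives [2/(k+1) if k even, 0 if k odd]. Integrating term-by-term (or equivalently evaluating the antiderivative F(x) = -x^5/5 - x^4/2 at the endpoints):
  F(1) − F(−1) = -7/10 − (-3/10) = -2/5.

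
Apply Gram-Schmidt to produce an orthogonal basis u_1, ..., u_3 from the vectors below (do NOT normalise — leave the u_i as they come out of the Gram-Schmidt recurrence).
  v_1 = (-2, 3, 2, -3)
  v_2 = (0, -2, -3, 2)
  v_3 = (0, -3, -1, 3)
Orthogonal basis:
  u_1 = (-2, 3, 2, -3)
  u_2 = (-18/13, 1/13, -21/13, -1/13)
  u_3 = (-70/59, -42/59, 56/59, 42/59)

Apply the Gram-Schmidt recurrence
  u_1 = v_1
  u_i = v_i − Σ_{j<i} ((v_i · u_j) / (u_j · u_j)) · u_j.

Step by step this gives:
  u_1 = (-2, 3, 2, -3)
  u_2 = (-18/13, 1/13, -21/13, -1/13)
  u_3 = (-70/59, -42/59, 56/59, 42/59)

Orthogonality check:
  u_2 · u_1 = 0 (should be 0)
  u_3 · u_1 = 0 (should be 0)
  u_3 · u_2 = 0 (should be 0)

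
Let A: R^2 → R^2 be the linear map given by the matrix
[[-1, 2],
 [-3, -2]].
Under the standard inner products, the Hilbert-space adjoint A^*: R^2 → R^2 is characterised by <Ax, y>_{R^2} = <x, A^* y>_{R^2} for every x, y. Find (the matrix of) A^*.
A^* = A^T =
[[-1, -3],
 [2, -2]]

For real matrices with standard dot products, the defining identity <Ax, y> = <x, A^* y> gives (Ax)^T y = x^T (A^*) y, i.e. x^T A^T y = x^T (A^*) y. Since this holds for all x, y, we must have A^* = A^T. Therefore
A^* =
[[-1, -3],
 [2, -2]].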